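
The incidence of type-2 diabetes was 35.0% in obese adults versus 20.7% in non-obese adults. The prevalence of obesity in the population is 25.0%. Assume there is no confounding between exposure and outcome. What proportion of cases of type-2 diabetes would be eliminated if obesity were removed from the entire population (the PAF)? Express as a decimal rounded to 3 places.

p₁ = 0.35, p₀ = 0.207.
Overall risk P(Y=1) = π·p₁ + (1−π)·p₀ = 0.25×0.35 + 0.75×0.207 = 0.24275.
Under exogeneity, PAF = [P(Y=1) − p₀] / P(Y=1).
PAF = (0.24275 − 0.207) / 0.24275 ≈ 0.1473

PAF ≈ 0.147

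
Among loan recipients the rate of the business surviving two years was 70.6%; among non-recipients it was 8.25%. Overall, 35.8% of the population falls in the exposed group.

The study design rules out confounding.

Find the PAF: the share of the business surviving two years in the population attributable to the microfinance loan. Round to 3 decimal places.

p₁ = 0.706, p₀ = 0.0825.
Overall risk P(Y=1) = π·p₁ + (1−π)·p₀ = 0.358×0.706 + 0.642×0.0825 = 0.30571.
Under exogeneity, PAF = [P(Y=1) − p₀] / P(Y=1).
PAF = (0.30571 − 0.0825) / 0.30571 ≈ 0.7301

PAF ≈ 0.730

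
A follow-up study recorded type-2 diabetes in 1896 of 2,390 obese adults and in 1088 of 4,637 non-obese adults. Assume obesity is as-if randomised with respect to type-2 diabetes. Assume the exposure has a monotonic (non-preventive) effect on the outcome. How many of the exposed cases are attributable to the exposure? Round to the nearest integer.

about 1335 cases

p₁ = P(outcome | exposed) = 1896/2390 = 0.79331
p₀ = P(outcome | unexposed) = 1088/4637 = 0.23463
PN = (p₁ − p₀)/p₁ = (0.79331 − 0.23463) / 0.79331 ≈ 0.70423.
Attributable cases ≈ PN × (exposed cases) = 0.70423 × 1896 ≈ 1335.22.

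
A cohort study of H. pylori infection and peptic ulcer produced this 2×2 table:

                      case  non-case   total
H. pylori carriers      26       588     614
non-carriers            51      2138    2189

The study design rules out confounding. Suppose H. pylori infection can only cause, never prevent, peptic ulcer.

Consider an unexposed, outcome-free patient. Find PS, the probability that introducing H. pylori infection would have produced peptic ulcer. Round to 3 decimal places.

PS ≈ 0.020

p₁ = P(outcome | exposed) = 26/614 = 0.042345
p₀ = P(outcome | unexposed) = 51/2189 = 0.023298
Under exogeneity and monotonicity, PS = (p₁ − p₀)/(1 − p₀).
PS = (0.042345 − 0.023298) / 0.9767 ≈ 0.0195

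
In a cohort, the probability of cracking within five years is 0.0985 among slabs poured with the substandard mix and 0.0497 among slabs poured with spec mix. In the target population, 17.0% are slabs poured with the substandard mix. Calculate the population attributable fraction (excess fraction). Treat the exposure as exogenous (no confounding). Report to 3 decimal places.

PAF ≈ 0.143

Let p₁ = 0.0985, p₀ = 0.0497.
Overall risk P(Y=1) = π·p₁ + (1−π)·p₀ = 0.17×0.0985 + 0.83×0.0497 = 0.057996.
Under exogeneity, PAF = [P(Y=1) − p₀] / P(Y=1).
PAF = (0.057996 − 0.0497) / 0.057996 ≈ 0.1430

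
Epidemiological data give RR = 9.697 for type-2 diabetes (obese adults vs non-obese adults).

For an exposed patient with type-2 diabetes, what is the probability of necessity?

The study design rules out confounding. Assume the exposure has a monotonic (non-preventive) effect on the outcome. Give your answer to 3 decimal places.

PN ≈ 0.897

Under exogeneity and monotonicity, PN = (RR − 1) / RR = 1 − 1/RR.
PN = (9.697 − 1) / 9.697 = 8.697 / 9.697 ≈ 0.8969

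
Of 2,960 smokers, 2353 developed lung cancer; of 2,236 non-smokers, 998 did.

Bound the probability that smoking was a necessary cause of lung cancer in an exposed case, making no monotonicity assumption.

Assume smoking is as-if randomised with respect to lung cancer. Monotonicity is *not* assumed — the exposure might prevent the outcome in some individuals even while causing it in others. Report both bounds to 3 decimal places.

p₁ = P(outcome | exposed) = 2353/2960 = 0.79493
p₀ = P(outcome | unexposed) = 998/2236 = 0.44633
Under exogeneity alone the bounds on PN are max{0,(p₁−p₀)/p₁} ≤ PN ≤ min{1,(1−p₀)/p₁}.
  lower = (p₁ − p₀)/p₁ = 0.3486 / 0.79493 ≈ 0.4385
  upper = min{1, (1 − p₀)/p₁} = 0.55367 / 0.79493 ≈ 0.6965

0.439 ≤ PN ≤ 0.696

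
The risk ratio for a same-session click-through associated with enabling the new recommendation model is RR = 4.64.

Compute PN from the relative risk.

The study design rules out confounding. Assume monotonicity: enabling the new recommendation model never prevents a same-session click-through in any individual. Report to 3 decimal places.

Under exogeneity and monotonicity, PN = (RR − 1) / RR = 1 − 1/RR.
PN = (4.64 − 1) / 4.64 = 3.64 / 4.64 ≈ 0.7845

PN ≈ 0.784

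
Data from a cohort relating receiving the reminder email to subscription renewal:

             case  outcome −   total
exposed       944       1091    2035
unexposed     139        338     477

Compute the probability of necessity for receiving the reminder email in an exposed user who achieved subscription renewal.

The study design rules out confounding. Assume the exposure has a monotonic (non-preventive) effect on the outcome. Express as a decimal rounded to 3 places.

PN ≈ 0.372

p₁ = P(outcome | exposed) = 944/2035 = 0.46388
p₀ = P(outcome | unexposed) = 139/477 = 0.2914
Under exogeneity and monotonicity, PN = (p₁ − p₀) / p₁.
PN = (0.46388 − 0.2914) / 0.46388 = 0.17248 / 0.46388 ≈ 0.3718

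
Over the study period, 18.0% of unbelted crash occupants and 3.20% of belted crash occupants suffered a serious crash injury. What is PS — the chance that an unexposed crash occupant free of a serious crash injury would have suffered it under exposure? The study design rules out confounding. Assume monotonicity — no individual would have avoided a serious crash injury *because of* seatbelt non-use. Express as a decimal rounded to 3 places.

PS ≈ 0.153

p₁ = 0.18, p₀ = 0.032.
Under exogeneity and monotonicity, PS = (p₁ − p₀) / (1 − p₀).
PS = (0.18 − 0.032) / (1 − 0.032) = 0.148 / 0.968 ≈ 0.1529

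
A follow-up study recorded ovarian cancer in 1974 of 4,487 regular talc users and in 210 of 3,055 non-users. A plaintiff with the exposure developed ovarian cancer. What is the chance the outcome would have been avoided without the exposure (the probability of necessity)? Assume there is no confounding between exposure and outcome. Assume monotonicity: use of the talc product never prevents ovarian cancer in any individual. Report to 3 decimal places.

p₁ = P(outcome | exposed) = 1974/4487 = 0.43994
p₀ = P(outcome | unexposed) = 210/3055 = 0.06874
Under exogeneity and monotonicity, PN = (p₁ − p₀) / p₁.
PN = (0.43994 − 0.06874) / 0.43994 = 0.3712 / 0.43994 ≈ 0.8438

PN ≈ 0.844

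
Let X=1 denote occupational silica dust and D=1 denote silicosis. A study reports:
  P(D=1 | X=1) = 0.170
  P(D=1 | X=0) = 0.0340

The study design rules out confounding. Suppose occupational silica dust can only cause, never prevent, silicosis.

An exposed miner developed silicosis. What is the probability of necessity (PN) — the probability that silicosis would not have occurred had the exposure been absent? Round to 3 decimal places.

Let p₁ = 0.17, p₀ = 0.034.
Under exogeneity and monotonicity, PN = (p₁ − p₀) / p₁.
PN = (0.17 − 0.034) / 0.17 = 0.136 / 0.17 ≈ 0.8000

PN ≈ 0.800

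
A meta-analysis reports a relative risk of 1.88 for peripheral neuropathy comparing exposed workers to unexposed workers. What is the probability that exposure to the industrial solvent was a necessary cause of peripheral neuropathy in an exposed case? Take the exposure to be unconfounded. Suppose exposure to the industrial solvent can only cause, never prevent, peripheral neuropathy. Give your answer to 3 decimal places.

PN ≈ 0.468

Under exogeneity and monotonicity, PN = (RR − 1) / RR = 1 − 1/RR.
PN = (1.88 − 1) / 1.88 = 0.88 / 1.88 ≈ 0.4681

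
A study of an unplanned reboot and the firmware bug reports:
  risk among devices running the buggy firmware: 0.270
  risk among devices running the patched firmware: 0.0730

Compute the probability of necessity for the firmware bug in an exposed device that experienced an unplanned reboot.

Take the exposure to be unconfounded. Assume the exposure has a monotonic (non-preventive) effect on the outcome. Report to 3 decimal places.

PN ≈ 0.730

Let p₁ = 0.27, p₀ = 0.073.
Under exogeneity and monotonicity, PN = (p₁ − p₀) / p₁.
PN = (0.27 − 0.073) / 0.27 = 0.197 / 0.27 ≈ 0.7296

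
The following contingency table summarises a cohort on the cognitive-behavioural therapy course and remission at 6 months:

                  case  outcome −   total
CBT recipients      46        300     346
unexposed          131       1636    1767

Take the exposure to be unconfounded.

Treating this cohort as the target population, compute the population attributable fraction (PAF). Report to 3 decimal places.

PAF ≈ 0.115

p₁ = P(outcome | exposed) = 46/346 = 0.13295
p₀ = P(outcome | unexposed) = 131/1767 = 0.074137
Exposure prevalence π = 346/2113 = 0.16375; overall risk P(Y=1) = 0.083767.
Under exogeneity, PAF = [P(Y=1) − p₀]/P(Y=1).
PAF = (0.083767 − 0.074137) / 0.083767 ≈ 0.1150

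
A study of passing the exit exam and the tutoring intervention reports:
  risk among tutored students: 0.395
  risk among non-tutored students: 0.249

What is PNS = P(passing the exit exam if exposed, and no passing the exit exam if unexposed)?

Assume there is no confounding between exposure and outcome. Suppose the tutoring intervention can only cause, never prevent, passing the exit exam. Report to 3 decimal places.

Let p₁ = 0.395, p₀ = 0.249.
Under exogeneity and monotonicity, PNS = p₁ − p₀.
PNS = 0.395 − 0.249 = 0.146

PNS ≈ 0.146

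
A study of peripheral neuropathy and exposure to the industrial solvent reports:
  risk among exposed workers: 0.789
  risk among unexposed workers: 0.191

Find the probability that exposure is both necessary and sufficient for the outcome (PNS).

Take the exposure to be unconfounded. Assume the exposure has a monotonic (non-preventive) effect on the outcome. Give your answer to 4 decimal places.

Let p₁ = 0.789, p₀ = 0.191.
Under exogeneity and monotonicity, PNS = p₁ − p₀.
PNS = 0.789 − 0.191 = 0.598

PNS ≈ 0.5980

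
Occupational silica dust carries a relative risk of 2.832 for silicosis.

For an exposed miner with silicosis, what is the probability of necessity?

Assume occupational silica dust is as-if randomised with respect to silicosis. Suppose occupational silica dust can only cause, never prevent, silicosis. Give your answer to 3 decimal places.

PN ≈ 0.647

Under exogeneity and monotonicity, PN = (RR − 1) / RR = 1 − 1/RR.
PN = (2.832 − 1) / 2.832 = 1.832 / 2.832 ≈ 0.6469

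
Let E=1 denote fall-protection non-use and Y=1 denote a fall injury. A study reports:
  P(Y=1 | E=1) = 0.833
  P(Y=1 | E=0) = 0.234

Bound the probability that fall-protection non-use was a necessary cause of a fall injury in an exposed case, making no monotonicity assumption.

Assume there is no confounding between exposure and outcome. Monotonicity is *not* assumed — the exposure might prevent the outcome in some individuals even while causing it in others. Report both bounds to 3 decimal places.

0.719 ≤ PN ≤ 0.920

Let p₁ = 0.833, p₀ = 0.234.
Under exogeneity alone the bounds on PN are max{0,(p₁−p₀)/p₁} ≤ PN ≤ min{1,(1−p₀)/p₁}.
  lower = (p₁ − p₀)/p₁ = 0.599 / 0.833 ≈ 0.7191
  upper = min{1, (1 − p₀)/p₁} = 0.766 / 0.833 ≈ 0.9196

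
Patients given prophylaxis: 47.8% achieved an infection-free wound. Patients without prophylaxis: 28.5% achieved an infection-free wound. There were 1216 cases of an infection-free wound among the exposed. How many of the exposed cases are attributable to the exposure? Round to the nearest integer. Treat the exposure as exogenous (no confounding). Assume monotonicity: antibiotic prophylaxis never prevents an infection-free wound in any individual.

p₁ = 0.478, p₀ = 0.285.
PN = (p₁ − p₀)/p₁ = (0.478 − 0.285) / 0.478 ≈ 0.40377.
Attributable cases ≈ PN × (exposed cases) = 0.40377 × 1216 ≈ 490.98.

about 491 cases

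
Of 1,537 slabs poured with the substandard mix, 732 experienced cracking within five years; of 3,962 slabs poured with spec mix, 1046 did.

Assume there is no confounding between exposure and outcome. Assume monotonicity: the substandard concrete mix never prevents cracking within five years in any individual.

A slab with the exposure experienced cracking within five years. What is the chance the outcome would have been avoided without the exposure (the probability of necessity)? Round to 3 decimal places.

PN ≈ 0.446

p₁ = P(outcome | exposed) = 732/1537 = 0.47625
p₀ = P(outcome | unexposed) = 1046/3962 = 0.26401
Under exogeneity and monotonicity, PN = (p₁ − p₀) / p₁.
PN = (0.47625 − 0.26401) / 0.47625 = 0.21224 / 0.47625 ≈ 0.4457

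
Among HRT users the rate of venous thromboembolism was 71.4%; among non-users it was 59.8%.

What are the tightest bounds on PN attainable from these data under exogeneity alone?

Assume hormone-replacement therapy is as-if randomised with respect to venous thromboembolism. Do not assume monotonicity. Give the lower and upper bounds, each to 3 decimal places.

0.162 ≤ PN ≤ 0.563

p₁ = 0.714, p₀ = 0.598.
Under exogeneity alone the bounds on PN are max{0,(p₁−p₀)/p₁} ≤ PN ≤ min{1,(1−p₀)/p₁}.
  lower = (p₁ − p₀)/p₁ = 0.116 / 0.714 ≈ 0.1625
  upper = min{1, (1 − p₀)/p₁} = 0.402 / 0.714 ≈ 0.5630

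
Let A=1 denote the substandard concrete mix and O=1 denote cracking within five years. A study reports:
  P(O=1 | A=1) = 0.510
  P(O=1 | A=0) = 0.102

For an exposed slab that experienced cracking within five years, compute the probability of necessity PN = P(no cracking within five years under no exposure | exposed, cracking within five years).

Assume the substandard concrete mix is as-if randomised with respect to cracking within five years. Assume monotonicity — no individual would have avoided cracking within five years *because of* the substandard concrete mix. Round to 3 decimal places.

Let p₁ = 0.51, p₀ = 0.102.
Under exogeneity and monotonicity, PN = (p₁ − p₀) / p₁.
PN = (0.51 − 0.102) / 0.51 = 0.408 / 0.51 ≈ 0.8000

PN ≈ 0.800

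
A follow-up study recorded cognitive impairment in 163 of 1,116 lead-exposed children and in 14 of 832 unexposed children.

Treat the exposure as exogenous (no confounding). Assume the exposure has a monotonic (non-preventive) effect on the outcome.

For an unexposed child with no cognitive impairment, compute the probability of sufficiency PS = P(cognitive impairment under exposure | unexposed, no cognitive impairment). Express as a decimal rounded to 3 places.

p₁ = P(outcome | exposed) = 163/1116 = 0.14606
p₀ = P(outcome | unexposed) = 14/832 = 0.016827
Under exogeneity and monotonicity, PS = (p₁ − p₀) / (1 − p₀).
PS = (0.14606 − 0.016827) / (1 − 0.016827) = 0.12923 / 0.98317 ≈ 0.1314

PS ≈ 0.131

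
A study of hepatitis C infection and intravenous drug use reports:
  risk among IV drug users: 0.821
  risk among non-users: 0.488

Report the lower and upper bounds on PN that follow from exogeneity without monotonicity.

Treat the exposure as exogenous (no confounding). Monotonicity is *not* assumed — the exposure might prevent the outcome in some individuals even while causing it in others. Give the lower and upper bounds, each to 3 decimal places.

0.406 ≤ PN ≤ 0.624

Let p₁ = 0.821, p₀ = 0.488.
Under exogeneity alone the bounds on PN are max{0,(p₁−p₀)/p₁} ≤ PN ≤ min{1,(1−p₀)/p₁}.
  lower = (p₁ − p₀)/p₁ = 0.333 / 0.821 ≈ 0.4056
  upper = min{1, (1 − p₀)/p₁} = 0.512 / 0.821 ≈ 0.6236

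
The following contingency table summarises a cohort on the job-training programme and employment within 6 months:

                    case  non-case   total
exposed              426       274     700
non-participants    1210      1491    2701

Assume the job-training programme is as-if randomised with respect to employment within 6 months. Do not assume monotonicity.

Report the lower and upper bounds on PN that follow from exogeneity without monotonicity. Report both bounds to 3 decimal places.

p₁ = P(outcome | exposed) = 426/700 = 0.60857
p₀ = P(outcome | unexposed) = 1210/2701 = 0.44798
Under exogeneity alone the bounds on PN are max{0,(p₁−p₀)/p₁} ≤ PN ≤ min{1,(1−p₀)/p₁}.
  lower = (p₁ − p₀)/p₁ = 0.16059 / 0.60857 ≈ 0.2639
  upper = min{1, (1 − p₀)/p₁} = 0.55202 / 0.60857 ≈ 0.9071

0.264 ≤ PN ≤ 0.907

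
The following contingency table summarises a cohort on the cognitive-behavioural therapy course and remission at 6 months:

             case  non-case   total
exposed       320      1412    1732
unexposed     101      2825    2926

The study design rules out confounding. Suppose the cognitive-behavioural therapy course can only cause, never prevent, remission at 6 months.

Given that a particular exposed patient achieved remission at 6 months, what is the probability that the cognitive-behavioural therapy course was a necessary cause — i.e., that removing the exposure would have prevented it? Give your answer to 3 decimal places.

PN ≈ 0.813

p₁ = P(outcome | exposed) = 320/1732 = 0.18476
p₀ = P(outcome | unexposed) = 101/2926 = 0.034518
Under exogeneity and monotonicity, PN = (p₁ − p₀) / p₁.
PN = (0.18476 − 0.034518) / 0.18476 = 0.15024 / 0.18476 ≈ 0.8132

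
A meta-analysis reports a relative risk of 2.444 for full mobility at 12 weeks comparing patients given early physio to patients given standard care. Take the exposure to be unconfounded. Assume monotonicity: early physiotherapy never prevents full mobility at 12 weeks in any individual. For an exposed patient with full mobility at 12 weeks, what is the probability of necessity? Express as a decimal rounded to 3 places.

Under exogeneity and monotonicity, PN = (RR − 1) / RR = 1 − 1/RR.
PN = (2.444 − 1) / 2.444 = 1.444 / 2.444 ≈ 0.5908

PN ≈ 0.591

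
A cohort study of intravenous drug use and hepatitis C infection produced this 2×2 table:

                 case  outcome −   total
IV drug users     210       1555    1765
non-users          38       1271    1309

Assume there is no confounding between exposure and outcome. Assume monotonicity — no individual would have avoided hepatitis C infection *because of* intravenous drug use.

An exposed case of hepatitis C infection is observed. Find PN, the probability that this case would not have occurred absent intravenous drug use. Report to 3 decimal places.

p₁ = P(outcome | exposed) = 210/1765 = 0.11898
p₀ = P(outcome | unexposed) = 38/1309 = 0.02903
Under exogeneity and monotonicity, PN = (p₁ − p₀)/p₁.
PN = (0.11898 − 0.02903) / 0.11898 ≈ 0.7560

PN ≈ 0.756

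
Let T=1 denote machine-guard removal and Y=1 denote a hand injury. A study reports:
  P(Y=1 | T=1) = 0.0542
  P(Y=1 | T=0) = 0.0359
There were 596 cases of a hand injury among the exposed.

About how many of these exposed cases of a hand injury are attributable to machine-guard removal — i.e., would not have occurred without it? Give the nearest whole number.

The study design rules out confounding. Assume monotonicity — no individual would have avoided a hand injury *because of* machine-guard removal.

about 201 cases

Let p₁ = 0.0542, p₀ = 0.0359.
PN = (p₁ − p₀)/p₁ = (0.0542 − 0.0359) / 0.0542 ≈ 0.33764.
Attributable cases ≈ PN × (exposed cases) = 0.33764 × 596 ≈ 201.23.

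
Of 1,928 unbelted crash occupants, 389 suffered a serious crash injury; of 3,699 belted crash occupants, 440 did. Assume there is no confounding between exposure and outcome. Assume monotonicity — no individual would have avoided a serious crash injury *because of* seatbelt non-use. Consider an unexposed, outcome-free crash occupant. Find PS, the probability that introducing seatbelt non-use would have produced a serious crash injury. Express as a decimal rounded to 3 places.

p₁ = P(outcome | exposed) = 389/1928 = 0.20176
p₀ = P(outcome | unexposed) = 440/3699 = 0.11895
Under exogeneity and monotonicity, PS = (p₁ − p₀) / (1 − p₀).
PS = (0.20176 − 0.11895) / (1 − 0.11895) = 0.082812 / 0.88105 ≈ 0.0940

PS ≈ 0.094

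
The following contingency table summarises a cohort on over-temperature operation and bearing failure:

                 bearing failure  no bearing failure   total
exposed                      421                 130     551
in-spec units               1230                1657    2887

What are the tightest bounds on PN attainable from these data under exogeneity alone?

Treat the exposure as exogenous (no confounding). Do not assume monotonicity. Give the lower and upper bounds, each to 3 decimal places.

p₁ = P(outcome | exposed) = 421/551 = 0.76407
p₀ = P(outcome | unexposed) = 1230/2887 = 0.42605
Under exogeneity alone the bounds on PN are max{0,(p₁−p₀)/p₁} ≤ PN ≤ min{1,(1−p₀)/p₁}.
  lower = (p₁ − p₀)/p₁ = 0.33802 / 0.76407 ≈ 0.4424
  upper = min{1, (1 − p₀)/p₁} = 0.57395 / 0.76407 ≈ 0.7512

0.442 ≤ PN ≤ 0.751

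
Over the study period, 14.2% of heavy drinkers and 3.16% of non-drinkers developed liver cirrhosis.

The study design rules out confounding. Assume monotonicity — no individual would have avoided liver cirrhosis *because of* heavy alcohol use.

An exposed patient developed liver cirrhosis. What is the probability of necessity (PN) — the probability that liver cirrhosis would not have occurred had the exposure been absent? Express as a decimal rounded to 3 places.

p₁ = 0.142, p₀ = 0.0316.
Under exogeneity and monotonicity, PN = (p₁ − p₀) / p₁.
PN = (0.142 − 0.0316) / 0.142 = 0.1104 / 0.142 ≈ 0.7775

PN ≈ 0.777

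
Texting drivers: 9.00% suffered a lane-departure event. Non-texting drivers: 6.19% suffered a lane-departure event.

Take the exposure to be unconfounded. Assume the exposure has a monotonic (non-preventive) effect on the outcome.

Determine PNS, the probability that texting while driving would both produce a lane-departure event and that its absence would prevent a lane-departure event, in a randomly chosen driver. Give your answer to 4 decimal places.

PNS ≈ 0.0281

p₁ = 0.09, p₀ = 0.0619.
Under exogeneity and monotonicity, PNS = p₁ − p₀.
PNS = 0.09 − 0.0619 = 0.0281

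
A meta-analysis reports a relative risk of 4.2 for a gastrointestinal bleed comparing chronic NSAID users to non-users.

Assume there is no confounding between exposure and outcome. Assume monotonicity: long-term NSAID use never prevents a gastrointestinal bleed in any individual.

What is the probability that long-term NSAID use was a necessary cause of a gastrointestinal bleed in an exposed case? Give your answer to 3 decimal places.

PN ≈ 0.762

Under exogeneity and monotonicity, PN = (RR − 1) / RR = 1 − 1/RR.
PN = (4.2 − 1) / 4.2 = 3.2 / 4.2 ≈ 0.7619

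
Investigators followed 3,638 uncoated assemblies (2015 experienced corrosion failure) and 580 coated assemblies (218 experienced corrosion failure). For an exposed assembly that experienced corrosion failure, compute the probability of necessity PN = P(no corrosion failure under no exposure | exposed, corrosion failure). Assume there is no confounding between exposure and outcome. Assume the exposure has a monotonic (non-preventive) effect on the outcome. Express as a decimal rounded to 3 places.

p₁ = P(outcome | exposed) = 2015/3638 = 0.55388
p₀ = P(outcome | unexposed) = 218/580 = 0.37586
Under exogeneity and monotonicity, PN = (p₁ − p₀) / p₁.
PN = (0.55388 − 0.37586) / 0.55388 = 0.17801 / 0.55388 ≈ 0.3214

PN ≈ 0.321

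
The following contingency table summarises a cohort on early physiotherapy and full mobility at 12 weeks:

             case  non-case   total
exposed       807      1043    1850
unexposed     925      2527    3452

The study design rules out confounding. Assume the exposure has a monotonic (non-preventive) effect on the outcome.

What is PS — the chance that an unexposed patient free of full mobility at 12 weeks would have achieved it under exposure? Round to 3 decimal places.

p₁ = P(outcome | exposed) = 807/1850 = 0.43622
p₀ = P(outcome | unexposed) = 925/3452 = 0.26796
Under exogeneity and monotonicity, PS = (p₁ − p₀)/(1 − p₀).
PS = (0.43622 − 0.26796) / 0.73204 ≈ 0.2298

PS ≈ 0.230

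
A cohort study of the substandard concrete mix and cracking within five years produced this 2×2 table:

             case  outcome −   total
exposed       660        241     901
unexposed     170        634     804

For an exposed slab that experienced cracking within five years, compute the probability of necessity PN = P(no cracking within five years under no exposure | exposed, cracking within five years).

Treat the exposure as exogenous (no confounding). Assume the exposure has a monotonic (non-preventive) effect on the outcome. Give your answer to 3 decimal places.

PN ≈ 0.711

p₁ = P(outcome | exposed) = 660/901 = 0.73252
p₀ = P(outcome | unexposed) = 170/804 = 0.21144
Under exogeneity and monotonicity, PN = (p₁ − p₀)/p₁.
PN = (0.73252 − 0.21144) / 0.73252 ≈ 0.7113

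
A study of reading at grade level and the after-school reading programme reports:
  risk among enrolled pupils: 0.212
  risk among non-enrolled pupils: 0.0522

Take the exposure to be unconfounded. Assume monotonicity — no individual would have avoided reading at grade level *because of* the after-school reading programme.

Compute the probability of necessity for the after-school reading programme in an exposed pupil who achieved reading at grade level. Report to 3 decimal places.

Let p₁ = 0.212, p₀ = 0.0522.
Under exogeneity and monotonicity, PN = (p₁ − p₀) / p₁.
PN = (0.212 − 0.0522) / 0.212 = 0.1598 / 0.212 ≈ 0.7538

PN ≈ 0.754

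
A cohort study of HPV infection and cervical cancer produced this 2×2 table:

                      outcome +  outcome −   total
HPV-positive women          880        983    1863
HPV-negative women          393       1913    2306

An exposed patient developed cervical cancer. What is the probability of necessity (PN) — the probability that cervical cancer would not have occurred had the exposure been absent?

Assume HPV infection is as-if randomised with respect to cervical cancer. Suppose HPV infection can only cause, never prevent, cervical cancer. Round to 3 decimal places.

p₁ = P(outcome | exposed) = 880/1863 = 0.47236
p₀ = P(outcome | unexposed) = 393/2306 = 0.17042
Under exogeneity and monotonicity, PN = (p₁ − p₀) / p₁.
PN = (0.47236 − 0.17042) / 0.47236 = 0.30193 / 0.47236 ≈ 0.6392

PN ≈ 0.639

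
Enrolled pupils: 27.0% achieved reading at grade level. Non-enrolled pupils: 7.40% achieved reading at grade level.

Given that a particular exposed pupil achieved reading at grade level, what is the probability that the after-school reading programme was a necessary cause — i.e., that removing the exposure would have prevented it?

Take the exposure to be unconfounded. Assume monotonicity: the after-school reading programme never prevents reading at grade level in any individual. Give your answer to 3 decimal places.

p₁ = 0.27, p₀ = 0.074.
Under exogeneity and monotonicity, PN = (p₁ − p₀) / p₁.
PN = (0.27 − 0.074) / 0.27 = 0.196 / 0.27 ≈ 0.7259

PN ≈ 0.726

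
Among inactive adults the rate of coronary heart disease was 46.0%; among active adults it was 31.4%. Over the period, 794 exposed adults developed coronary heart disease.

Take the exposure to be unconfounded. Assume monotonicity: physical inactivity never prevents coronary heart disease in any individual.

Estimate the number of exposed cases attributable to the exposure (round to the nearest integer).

p₁ = 0.46, p₀ = 0.314.
PN = (p₁ − p₀)/p₁ = (0.46 − 0.314) / 0.46 ≈ 0.31739.
Attributable cases ≈ PN × (exposed cases) = 0.31739 × 794 ≈ 252.01.

about 252 cases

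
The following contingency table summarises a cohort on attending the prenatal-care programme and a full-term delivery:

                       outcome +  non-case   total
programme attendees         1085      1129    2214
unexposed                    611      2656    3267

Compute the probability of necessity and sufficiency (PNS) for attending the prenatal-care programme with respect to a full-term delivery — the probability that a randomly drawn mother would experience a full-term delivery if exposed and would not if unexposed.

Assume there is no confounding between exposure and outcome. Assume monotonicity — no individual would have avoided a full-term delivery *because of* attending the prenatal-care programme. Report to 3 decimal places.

p₁ = P(outcome | exposed) = 1085/2214 = 0.49006
p₀ = P(outcome | unexposed) = 611/3267 = 0.18702
Under exogeneity and monotonicity, PNS = p₁ − p₀.
PNS = 0.49006 − 0.18702 = 0.30304

PNS ≈ 0.303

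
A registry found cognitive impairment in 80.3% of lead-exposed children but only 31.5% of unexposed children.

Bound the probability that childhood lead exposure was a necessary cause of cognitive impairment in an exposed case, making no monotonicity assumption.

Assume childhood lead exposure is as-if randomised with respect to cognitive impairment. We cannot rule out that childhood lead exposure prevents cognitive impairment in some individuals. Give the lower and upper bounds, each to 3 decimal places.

p₁ = 0.803, p₀ = 0.315.
Under exogeneity alone the bounds on PN are max{0,(p₁−p₀)/p₁} ≤ PN ≤ min{1,(1−p₀)/p₁}.
  lower = (p₁ − p₀)/p₁ = 0.488 / 0.803 ≈ 0.6077
  upper = min{1, (1 − p₀)/p₁} = 0.685 / 0.803 ≈ 0.8531

0.608 ≤ PN ≤ 0.853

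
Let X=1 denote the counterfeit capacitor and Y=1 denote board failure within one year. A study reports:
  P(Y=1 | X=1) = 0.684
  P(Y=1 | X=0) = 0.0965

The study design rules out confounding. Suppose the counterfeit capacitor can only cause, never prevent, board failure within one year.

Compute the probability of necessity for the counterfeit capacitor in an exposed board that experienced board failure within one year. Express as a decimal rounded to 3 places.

Let p₁ = 0.684, p₀ = 0.0965.
Under exogeneity and monotonicity, PN = (p₁ − p₀) / p₁.
PN = (0.684 − 0.0965) / 0.684 = 0.5875 / 0.684 ≈ 0.8589

PN ≈ 0.859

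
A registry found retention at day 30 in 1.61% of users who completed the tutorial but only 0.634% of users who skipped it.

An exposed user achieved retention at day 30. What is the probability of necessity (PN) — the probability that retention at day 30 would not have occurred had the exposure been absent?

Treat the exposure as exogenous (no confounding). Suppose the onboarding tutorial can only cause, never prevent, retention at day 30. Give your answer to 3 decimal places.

p₁ = 0.0161, p₀ = 0.00634.
Under exogeneity and monotonicity, PN = (p₁ − p₀) / p₁.
PN = (0.0161 − 0.00634) / 0.0161 = 0.00976 / 0.0161 ≈ 0.6062

PN ≈ 0.606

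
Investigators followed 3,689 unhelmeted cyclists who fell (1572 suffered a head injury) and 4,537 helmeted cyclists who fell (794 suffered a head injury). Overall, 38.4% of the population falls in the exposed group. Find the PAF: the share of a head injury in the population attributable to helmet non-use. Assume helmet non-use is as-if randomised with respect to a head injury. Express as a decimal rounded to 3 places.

PAF ≈ 0.355

p₁ = P(outcome | exposed) = 1572/3689 = 0.42613
p₀ = P(outcome | unexposed) = 794/4537 = 0.17501
Overall risk P(Y=1) = π·p₁ + (1−π)·p₀ = 0.384×0.42613 + 0.616×0.17501 = 0.27144.
Under exogeneity, PAF = [P(Y=1) − p₀] / P(Y=1).
PAF = (0.27144 − 0.17501) / 0.27144 ≈ 0.3553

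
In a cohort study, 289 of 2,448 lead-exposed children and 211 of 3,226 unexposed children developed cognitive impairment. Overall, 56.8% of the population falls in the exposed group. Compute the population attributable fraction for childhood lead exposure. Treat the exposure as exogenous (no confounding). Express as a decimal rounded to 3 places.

PAF ≈ 0.314

p₁ = P(outcome | exposed) = 289/2448 = 0.11806
p₀ = P(outcome | unexposed) = 211/3226 = 0.065406
Overall risk P(Y=1) = π·p₁ + (1−π)·p₀ = 0.568×0.11806 + 0.432×0.065406 = 0.095311.
Under exogeneity, PAF = [P(Y=1) − p₀] / P(Y=1).
PAF = (0.095311 − 0.065406) / 0.095311 ≈ 0.3138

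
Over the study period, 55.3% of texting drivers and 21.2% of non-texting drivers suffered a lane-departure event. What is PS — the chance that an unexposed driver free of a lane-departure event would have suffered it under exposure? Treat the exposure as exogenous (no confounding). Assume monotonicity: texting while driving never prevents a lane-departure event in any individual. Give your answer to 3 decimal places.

p₁ = 0.553, p₀ = 0.212.
Under exogeneity and monotonicity, PS = (p₁ − p₀) / (1 − p₀).
PS = (0.553 − 0.212) / (1 − 0.212) = 0.341 / 0.788 ≈ 0.4327

PS ≈ 0.433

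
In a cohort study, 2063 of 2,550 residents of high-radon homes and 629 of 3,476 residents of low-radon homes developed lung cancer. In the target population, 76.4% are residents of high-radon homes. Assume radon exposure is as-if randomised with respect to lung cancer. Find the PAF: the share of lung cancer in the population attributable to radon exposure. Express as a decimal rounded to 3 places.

PAF ≈ 0.726

p₁ = P(outcome | exposed) = 2063/2550 = 0.80902
p₀ = P(outcome | unexposed) = 629/3476 = 0.18096
Overall risk P(Y=1) = π·p₁ + (1−π)·p₀ = 0.764×0.80902 + 0.236×0.18096 = 0.6608.
Under exogeneity, PAF = [P(Y=1) − p₀] / P(Y=1).
PAF = (0.6608 − 0.18096) / 0.6608 ≈ 0.7262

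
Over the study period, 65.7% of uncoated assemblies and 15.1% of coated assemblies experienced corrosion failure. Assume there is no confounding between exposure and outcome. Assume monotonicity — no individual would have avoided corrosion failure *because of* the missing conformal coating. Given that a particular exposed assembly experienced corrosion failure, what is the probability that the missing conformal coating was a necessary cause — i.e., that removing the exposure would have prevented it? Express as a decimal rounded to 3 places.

p₁ = 0.657, p₀ = 0.151.
Under exogeneity and monotonicity, PN = (p₁ − p₀) / p₁.
PN = (0.657 − 0.151) / 0.657 = 0.506 / 0.657 ≈ 0.7702

PN ≈ 0.770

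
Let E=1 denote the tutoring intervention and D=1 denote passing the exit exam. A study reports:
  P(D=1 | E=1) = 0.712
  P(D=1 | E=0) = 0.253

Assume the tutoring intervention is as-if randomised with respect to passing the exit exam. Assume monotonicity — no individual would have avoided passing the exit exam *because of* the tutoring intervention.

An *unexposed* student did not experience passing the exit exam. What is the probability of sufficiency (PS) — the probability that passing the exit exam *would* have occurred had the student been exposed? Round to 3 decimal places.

Let p₁ = 0.712, p₀ = 0.253.
Under exogeneity and monotonicity, PS = (p₁ − p₀) / (1 − p₀).
PS = (0.712 − 0.253) / (1 − 0.253) = 0.459 / 0.747 ≈ 0.6145

PS ≈ 0.614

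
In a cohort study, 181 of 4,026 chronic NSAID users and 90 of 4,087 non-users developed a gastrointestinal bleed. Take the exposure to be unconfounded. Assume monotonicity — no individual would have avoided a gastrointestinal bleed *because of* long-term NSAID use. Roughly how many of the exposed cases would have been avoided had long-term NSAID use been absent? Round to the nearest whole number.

about 92 cases

p₁ = P(outcome | exposed) = 181/4026 = 0.044958
p₀ = P(outcome | unexposed) = 90/4087 = 0.022021
PN = (p₁ − p₀)/p₁ = (0.044958 − 0.022021) / 0.044958 ≈ 0.51018.
Attributable cases ≈ PN × (exposed cases) = 0.51018 × 181 ≈ 92.34.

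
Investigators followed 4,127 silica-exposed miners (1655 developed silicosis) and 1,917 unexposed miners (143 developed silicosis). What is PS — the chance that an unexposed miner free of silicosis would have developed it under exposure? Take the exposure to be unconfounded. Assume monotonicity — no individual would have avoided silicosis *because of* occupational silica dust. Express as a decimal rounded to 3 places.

p₁ = P(outcome | exposed) = 1655/4127 = 0.40102
p₀ = P(outcome | unexposed) = 143/1917 = 0.074596
Under exogeneity and monotonicity, PS = (p₁ − p₀) / (1 − p₀).
PS = (0.40102 − 0.074596) / (1 − 0.074596) = 0.32642 / 0.9254 ≈ 0.3527

PS ≈ 0.353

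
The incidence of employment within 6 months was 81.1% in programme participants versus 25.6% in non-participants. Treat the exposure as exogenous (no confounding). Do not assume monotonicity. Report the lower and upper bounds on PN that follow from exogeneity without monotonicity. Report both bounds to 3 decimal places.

p₁ = 0.811, p₀ = 0.256.
Under exogeneity alone the bounds on PN are max{0,(p₁−p₀)/p₁} ≤ PN ≤ min{1,(1−p₀)/p₁}.
  lower = (p₁ − p₀)/p₁ = 0.555 / 0.811 ≈ 0.6843
  upper = min{1, (1 − p₀)/p₁} = 0.744 / 0.811 ≈ 0.9174

0.684 ≤ PN ≤ 0.917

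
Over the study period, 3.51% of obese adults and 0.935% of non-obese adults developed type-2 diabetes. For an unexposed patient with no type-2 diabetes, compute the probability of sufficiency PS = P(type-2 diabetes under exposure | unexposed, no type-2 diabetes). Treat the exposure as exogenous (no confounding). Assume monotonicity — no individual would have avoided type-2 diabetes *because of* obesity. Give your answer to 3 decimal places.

p₁ = 0.0351, p₀ = 0.00935.
Under exogeneity and monotonicity, PS = (p₁ − p₀) / (1 − p₀).
PS = (0.0351 − 0.00935) / (1 − 0.00935) = 0.02575 / 0.99065 ≈ 0.0260

PS ≈ 0.026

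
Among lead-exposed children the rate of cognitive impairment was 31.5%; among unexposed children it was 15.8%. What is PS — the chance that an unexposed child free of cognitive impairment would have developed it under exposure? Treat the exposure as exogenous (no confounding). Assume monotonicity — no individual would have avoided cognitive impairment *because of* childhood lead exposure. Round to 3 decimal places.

p₁ = 0.315, p₀ = 0.158.
Under exogeneity and monotonicity, PS = (p₁ − p₀) / (1 − p₀).
PS = (0.315 − 0.158) / (1 − 0.158) = 0.157 / 0.842 ≈ 0.1865

PS ≈ 0.186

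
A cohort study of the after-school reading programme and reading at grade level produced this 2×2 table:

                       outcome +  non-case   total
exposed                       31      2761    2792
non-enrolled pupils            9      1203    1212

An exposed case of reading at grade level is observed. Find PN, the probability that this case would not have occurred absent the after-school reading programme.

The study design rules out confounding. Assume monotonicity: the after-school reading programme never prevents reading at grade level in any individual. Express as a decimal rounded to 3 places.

p₁ = P(outcome | exposed) = 31/2792 = 0.011103
p₀ = P(outcome | unexposed) = 9/1212 = 0.0074257
Under exogeneity and monotonicity, PN = (p₁ − p₀)/p₁.
PN = (0.011103 − 0.0074257) / 0.011103 ≈ 0.3312

PN ≈ 0.331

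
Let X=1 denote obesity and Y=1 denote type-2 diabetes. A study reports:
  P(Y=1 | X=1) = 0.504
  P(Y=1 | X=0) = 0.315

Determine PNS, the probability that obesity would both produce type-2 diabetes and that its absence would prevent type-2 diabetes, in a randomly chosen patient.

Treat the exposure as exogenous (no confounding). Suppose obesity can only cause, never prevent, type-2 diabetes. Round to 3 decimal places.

PNS ≈ 0.189

Let p₁ = 0.504, p₀ = 0.315.
Under exogeneity and monotonicity, PNS = p₁ − p₀.
PNS = 0.504 − 0.315 = 0.189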